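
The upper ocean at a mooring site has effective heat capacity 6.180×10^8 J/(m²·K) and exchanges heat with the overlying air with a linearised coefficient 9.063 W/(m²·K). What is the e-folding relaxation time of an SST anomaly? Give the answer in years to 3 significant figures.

Areal heat capacity C = 6.180×10^8 J/(m²·K) (given).
Relaxation time τ = C / λ = 6.18×10^8 / 9.063 = 6.82×10^7 s.
In years: 6.82×10^7 s / (3.156×10^7 s/year) = 2.16 years.

2.16 years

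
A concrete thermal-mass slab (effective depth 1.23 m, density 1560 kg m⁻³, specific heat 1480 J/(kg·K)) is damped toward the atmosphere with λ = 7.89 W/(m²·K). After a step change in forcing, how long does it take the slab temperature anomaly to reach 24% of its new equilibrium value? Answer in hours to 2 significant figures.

27 hours

Areal heat capacity C = ρ c_p D = 1560 × 1480 × 1.23 = 2.84×10^6 J/(m^2 K).
τ = C / λ = 2.84×10^6 / 7.89 = 3.60×10^5 s.
Fraction reached: 1 − e^(−t/τ) = 0.24 ⇒ t = −τ ln(1 − 0.24) = τ × 0.274.
t = 98800 s = 27.4 hours.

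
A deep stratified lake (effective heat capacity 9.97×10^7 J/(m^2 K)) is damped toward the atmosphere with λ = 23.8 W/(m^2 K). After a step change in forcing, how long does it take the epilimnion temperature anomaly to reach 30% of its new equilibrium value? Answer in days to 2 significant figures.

17 days

Areal heat capacity C = 9.97×10^7 J/(m^2 K) (given).
τ = C / λ = 9.97×10^7 / 23.8 = 4.19×10^6 s.
Fraction reached: 1 − e^(−t/τ) = 0.30 ⇒ t = −τ ln(1 − 0.30) = τ × 0.357.
t = 1.49×10^6 s = 17.3 days.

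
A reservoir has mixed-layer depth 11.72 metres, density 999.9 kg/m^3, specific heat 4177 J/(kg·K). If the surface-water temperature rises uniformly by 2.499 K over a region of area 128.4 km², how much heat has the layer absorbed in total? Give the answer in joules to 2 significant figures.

Areal heat capacity C = ρ c_p D = 999.9 × 4177 × 11.72 = 4.89×10^7 J/(m²·K).
Heat per unit area: q = C ΔT = 4.89×10^7 × 2.499 = 1.22×10^8 J/m².
Total heat: Q = q × A = 1.22×10^8 × (128.4 × 10⁶ m²) = 1.57×10^16 J.

1.6×10^16 J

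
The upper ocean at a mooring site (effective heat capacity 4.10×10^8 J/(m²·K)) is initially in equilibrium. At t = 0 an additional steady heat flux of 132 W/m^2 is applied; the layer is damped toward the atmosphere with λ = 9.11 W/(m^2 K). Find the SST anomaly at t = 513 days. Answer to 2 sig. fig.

Areal heat capacity C = 4.10×10^8 J/(m²·K) (given).
τ = C / λ = 4.10×10^8 / 9.11 = 4.50×10^7 s.
Equilibrium anomaly ΔT_eq = F / λ = 132 / 9.11 = 14.5 K.
t = 513 days = 4.43×10^7 s, so t/τ = 0.985.
ΔT(t) = ΔT_eq (1 − e^(−t/τ)) = 14.5 × (1 − e^−0.985) = 9.08 K.

9.1 K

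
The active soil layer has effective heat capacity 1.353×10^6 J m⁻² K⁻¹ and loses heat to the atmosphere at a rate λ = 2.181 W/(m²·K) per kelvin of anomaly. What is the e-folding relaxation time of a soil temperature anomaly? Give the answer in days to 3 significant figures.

Areal heat capacity C = 1.353×10^6 J m⁻² K⁻¹ (given).
Relaxation time τ = C / λ = 1.35×10^6 / 2.181 = 6.20×10^5 s.
In days: 6.20×10^5 s / (86400 s/day) = 7.18 days.

7.18 days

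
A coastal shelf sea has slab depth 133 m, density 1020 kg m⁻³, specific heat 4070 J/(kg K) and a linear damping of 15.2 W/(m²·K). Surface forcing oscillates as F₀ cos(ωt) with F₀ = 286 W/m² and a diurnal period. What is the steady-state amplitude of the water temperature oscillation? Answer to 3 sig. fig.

Areal heat capacity C = ρ c_p D = 1020 × 4070 × 133 = 5.52×10^8 J m⁻² K⁻¹.
Angular frequency ω = 2π / T = 2π / 86400 s = 7.27×10^-5 s⁻¹.
√((Cω)² + λ²) = √((40200)² + 15.2²) = 40200 W/(m²·K).
Amplitude A = F₀ / √((Cω)²+λ²) = 286 / 40200 = 0.00712 K.

0.00712 K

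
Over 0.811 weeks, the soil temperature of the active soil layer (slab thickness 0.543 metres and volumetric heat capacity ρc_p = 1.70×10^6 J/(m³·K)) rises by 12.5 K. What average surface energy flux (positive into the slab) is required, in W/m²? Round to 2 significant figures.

24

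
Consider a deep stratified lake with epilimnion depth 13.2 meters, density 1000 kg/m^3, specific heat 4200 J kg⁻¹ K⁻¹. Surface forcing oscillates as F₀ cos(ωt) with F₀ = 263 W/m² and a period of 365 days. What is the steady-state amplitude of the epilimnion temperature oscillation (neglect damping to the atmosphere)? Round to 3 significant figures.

23.8 K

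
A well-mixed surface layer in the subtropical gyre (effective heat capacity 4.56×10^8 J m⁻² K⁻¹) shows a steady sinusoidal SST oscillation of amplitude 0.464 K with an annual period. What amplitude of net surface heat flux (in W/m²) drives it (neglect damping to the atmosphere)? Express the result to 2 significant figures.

42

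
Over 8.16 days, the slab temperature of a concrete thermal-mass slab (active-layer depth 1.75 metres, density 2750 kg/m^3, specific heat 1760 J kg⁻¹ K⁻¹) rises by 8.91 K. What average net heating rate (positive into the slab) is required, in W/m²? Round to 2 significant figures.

Areal heat capacity C = ρ c_p D = 2750 × 1760 × 1.75 = 8.47×10^6 J/(m²·K).
Required heat per unit area: Q = C ΔT = 8.47×10^6 × 8.91 = 7.55×10^7 J/m².
Flux F = Q / Δt = 7.55×10^7 / 7.05×10^5 s = 107 W/m².

110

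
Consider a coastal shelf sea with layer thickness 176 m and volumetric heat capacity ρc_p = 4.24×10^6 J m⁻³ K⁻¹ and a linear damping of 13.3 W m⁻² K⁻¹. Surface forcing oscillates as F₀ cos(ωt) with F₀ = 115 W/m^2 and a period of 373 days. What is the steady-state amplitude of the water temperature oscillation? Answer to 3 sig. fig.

Areal heat capacity C = ρc_p × D = 4.24×10^6 × 176 = 7.46×10^8 J m⁻² K⁻¹.
Angular frequency ω = 2π / T = 2π / 3.22×10^7 s = 1.95×10^-7 s⁻¹.
√((Cω)² + λ²) = √((145)² + 13.3²) = 146 W/(m²·K).
Amplitude A = F₀ / √((Cω)²+λ²) = 115 / 146 = 0.787 K.

0.787 K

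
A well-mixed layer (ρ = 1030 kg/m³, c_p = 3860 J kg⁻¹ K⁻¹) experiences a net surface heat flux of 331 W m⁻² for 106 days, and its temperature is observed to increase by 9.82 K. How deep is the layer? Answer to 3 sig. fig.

77.6 m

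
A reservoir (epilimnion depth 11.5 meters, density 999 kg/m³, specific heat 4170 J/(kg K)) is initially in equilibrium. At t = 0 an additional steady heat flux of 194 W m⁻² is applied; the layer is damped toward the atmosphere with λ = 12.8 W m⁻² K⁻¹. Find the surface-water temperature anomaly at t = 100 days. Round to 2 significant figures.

Areal heat capacity C = ρ c_p D = 999 × 4170 × 11.5 = 4.79×10^7 J/(m^2 K).
τ = C / λ = 4.79×10^7 / 12.8 = 3.74×10^6 s.
Equilibrium anomaly ΔT_eq = F / λ = 194 / 12.8 = 15.2 K.
t = 100 days = 8.64×10^6 s, so t/τ = 2.31.
ΔT(t) = ΔT_eq (1 − e^(−t/τ)) = 15.2 × (1 − e^−2.31) = 13.6 K.

14 K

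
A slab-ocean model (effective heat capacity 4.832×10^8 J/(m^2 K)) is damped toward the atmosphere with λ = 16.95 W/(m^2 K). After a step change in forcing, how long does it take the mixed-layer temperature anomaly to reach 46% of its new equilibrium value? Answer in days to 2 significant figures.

Areal heat capacity C = 4.832×10^8 J/(m^2 K) (given).
τ = C / λ = 4.83×10^8 / 16.95 = 2.85×10^7 s.
Fraction reached: 1 − e^(−t/τ) = 0.46 ⇒ t = −τ ln(1 − 0.46) = τ × 0.616.
t = 1.76×10^7 s = 203 days.

200 days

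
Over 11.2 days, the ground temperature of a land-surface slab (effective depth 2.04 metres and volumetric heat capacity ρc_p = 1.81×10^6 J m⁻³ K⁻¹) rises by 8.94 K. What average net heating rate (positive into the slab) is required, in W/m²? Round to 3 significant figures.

34.1

Areal heat capacity C = ρc_p × D = 1.81×10^6 × 2.04 = 3.69×10^6 J/(m^2 K).
Required heat per unit area: Q = C ΔT = 3.69×10^6 × 8.94 = 3.30×10^7 J/m².
Flux F = Q / Δt = 3.30×10^7 / 9.68×10^5 s = 34.1 W/m².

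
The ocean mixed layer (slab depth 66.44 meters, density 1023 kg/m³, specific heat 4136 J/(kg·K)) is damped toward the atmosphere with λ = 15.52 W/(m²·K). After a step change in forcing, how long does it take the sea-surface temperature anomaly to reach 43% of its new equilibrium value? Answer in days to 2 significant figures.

120 days

Areal heat capacity C = ρ c_p D = 1023 × 4136 × 66.44 = 2.81×10^8 J/(m^2 K).
τ = C / λ = 2.81×10^8 / 15.52 = 1.81×10^7 s.
Fraction reached: 1 − e^(−t/τ) = 0.43 ⇒ t = −τ ln(1 − 0.43) = τ × 0.562.
t = 1.02×10^7 s = 118 days.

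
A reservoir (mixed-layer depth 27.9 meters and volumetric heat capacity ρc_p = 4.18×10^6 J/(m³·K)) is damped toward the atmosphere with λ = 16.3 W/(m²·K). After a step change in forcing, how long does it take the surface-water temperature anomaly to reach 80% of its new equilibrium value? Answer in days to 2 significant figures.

130 days

Areal heat capacity C = ρc_p × D = 4.18×10^6 × 27.9 = 1.17×10^8 J m⁻² K⁻¹.
τ = C / λ = 1.17×10^8 / 16.3 = 7.15×10^6 s.
Fraction reached: 1 − e^(−t/τ) = 0.80 ⇒ t = −τ ln(1 − 0.80) = τ × 1.61.
t = 1.15×10^7 s = 133 days.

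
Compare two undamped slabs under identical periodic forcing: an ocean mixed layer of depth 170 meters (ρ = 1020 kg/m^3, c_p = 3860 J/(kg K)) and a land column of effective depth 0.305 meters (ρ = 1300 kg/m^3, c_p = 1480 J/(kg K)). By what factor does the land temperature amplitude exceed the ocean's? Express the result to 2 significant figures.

1100

C_ocean = 1020 × 3860 × 170 = 6.69×10^8 J/(m²·K).
C_land = 1300 × 1480 × 0.305 = 5.87×10^5 J/(m²·K).
Undamped amplitude ∝ 1/C, so A_land/A_ocean = C_ocean/C_land = 1140.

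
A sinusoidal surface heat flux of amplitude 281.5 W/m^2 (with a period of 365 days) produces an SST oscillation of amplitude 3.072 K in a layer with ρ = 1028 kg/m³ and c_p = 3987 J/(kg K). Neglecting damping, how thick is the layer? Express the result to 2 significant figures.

110 m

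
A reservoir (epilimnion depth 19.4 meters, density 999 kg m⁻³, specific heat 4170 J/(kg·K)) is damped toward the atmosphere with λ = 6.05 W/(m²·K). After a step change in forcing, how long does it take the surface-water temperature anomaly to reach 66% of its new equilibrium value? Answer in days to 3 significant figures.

Areal heat capacity C = ρ c_p D = 999 × 4170 × 19.4 = 8.08×10^7 J m⁻² K⁻¹.
τ = C / λ = 8.08×10^7 / 6.05 = 1.34×10^7 s.
Fraction reached: 1 − e^(−t/τ) = 0.66 ⇒ t = −τ ln(1 − 0.66) = τ × 1.08.
t = 1.44×10^7 s = 167 days.

167 days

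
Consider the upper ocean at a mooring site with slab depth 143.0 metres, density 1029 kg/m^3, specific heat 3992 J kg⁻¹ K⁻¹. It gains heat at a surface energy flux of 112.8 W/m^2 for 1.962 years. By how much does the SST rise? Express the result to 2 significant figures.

Areal heat capacity C = ρ c_p D = 1029 × 3992 × 143.0 = 5.87×10^8 J m⁻² K⁻¹.
Net heat input Q = F Δt = 112.8 × (1.962 years × 3.156×10^7 s/year) = 6.98×10^9 J/m².
ΔT = Q / C = 6.98×10^9 / 5.87×10^8 = 11.9 K.

12 K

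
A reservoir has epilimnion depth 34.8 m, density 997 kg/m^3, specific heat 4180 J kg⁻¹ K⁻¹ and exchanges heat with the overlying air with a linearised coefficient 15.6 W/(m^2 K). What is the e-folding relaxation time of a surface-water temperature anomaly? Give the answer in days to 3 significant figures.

Areal heat capacity C = ρ c_p D = 997 × 4180 × 34.8 = 1.45×10^8 J m⁻² K⁻¹.
Relaxation time τ = C / λ = 1.45×10^8 / 15.6 = 9.30×10^6 s.
In days: 9.30×10^6 s / (86400 s/day) = 108 days.

108 days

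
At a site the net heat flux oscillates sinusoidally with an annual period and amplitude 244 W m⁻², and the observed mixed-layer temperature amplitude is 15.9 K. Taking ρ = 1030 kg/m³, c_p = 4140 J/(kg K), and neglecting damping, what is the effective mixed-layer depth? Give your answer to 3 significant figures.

ω = 2π / 3.15×10^7 s = 1.99×10^-7 s⁻¹.
Required C = F₀ / (A ω) = 244 / (15.9 × 1.99×10^-7) = 7.70×10^7 J/(m²·K).
D = C / (ρ c_p) = 7.70×10^7 / (1030 × 4140) = 18.1 m.

18.1 m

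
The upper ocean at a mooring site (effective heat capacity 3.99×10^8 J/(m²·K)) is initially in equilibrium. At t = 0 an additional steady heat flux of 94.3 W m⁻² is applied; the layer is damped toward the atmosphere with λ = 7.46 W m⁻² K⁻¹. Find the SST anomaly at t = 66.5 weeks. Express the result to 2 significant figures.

6.7 K

Areal heat capacity C = 3.99×10^8 J/(m²·K) (given).
τ = C / λ = 3.99×10^8 / 7.46 = 5.35×10^7 s.
Equilibrium anomaly ΔT_eq = F / λ = 94.3 / 7.46 = 12.6 K.
t = 66.5 weeks = 4.02×10^7 s, so t/τ = 0.752.
ΔT(t) = ΔT_eq (1 − e^(−t/τ)) = 12.6 × (1 − e^−0.752) = 6.68 K.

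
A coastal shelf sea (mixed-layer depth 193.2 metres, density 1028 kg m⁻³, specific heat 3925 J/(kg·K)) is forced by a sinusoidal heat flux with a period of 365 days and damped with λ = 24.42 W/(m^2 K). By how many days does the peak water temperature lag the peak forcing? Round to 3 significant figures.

82.2 days

Areal heat capacity C = ρ c_p D = 1028 × 3925 × 193.2 = 7.80×10^8 J/(m^2 K).
ω = 2π / 3.15×10^7 s = 1.99×10^-7 s⁻¹.
Phase lag φ = arctan(Cω/λ) = arctan(155/24.42) = 1.41 rad.
Time lag = φ / ω = 1.41 / 1.99×10^-7 = 7.10×10^6 s = 82.2 days.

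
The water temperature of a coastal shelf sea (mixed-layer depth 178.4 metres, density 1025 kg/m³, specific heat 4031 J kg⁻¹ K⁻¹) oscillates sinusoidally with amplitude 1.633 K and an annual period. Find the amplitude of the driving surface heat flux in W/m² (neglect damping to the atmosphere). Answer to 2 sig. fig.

Areal heat capacity C = ρ c_p D = 1025 × 4031 × 178.4 = 7.37×10^8 J/(m²·K).
ω = 2π / 3.15×10^7 s = 1.99×10^-7 s⁻¹.
Cω = 7.37×10^8 × 1.99×10^-7 = 147 W/(m²·K).
F₀ = A × Cω = 1.633 × 147 = 240 W/m².

240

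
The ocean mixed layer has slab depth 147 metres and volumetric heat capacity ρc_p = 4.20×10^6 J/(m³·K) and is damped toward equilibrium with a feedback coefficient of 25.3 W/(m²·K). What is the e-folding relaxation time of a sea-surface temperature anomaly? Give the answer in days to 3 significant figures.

Areal heat capacity C = ρc_p × D = 4.20×10^6 × 147 = 6.17×10^8 J/(m²·K).
Relaxation time τ = C / λ = 6.17×10^8 / 25.3 = 2.44×10^7 s.
In days: 2.44×10^7 s / (86400 s/day) = 282 days.

282 days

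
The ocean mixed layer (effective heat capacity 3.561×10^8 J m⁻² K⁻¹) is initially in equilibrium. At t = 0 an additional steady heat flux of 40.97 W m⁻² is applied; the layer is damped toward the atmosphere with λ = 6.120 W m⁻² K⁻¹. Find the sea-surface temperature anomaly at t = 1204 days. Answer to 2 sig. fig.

5.6 K

Areal heat capacity C = 3.561×10^8 J m⁻² K⁻¹ (given).
τ = C / λ = 3.56×10^8 / 6.120 = 5.82×10^7 s.
Equilibrium anomaly ΔT_eq = F / λ = 40.97 / 6.120 = 6.69 K.
t = 1204 days = 1.04×10^8 s, so t/τ = 1.79.
ΔT(t) = ΔT_eq (1 − e^(−t/τ)) = 6.69 × (1 − e^−1.79) = 5.57 K.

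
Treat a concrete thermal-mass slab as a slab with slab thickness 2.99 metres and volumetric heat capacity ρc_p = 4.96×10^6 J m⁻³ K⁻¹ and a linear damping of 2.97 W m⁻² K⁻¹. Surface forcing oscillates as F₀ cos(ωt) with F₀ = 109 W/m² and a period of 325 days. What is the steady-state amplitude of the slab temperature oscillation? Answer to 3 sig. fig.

24.5 K

Areal heat capacity C = ρc_p × D = 4.96×10^6 × 2.99 = 1.48×10^7 J/(m²·K).
Angular frequency ω = 2π / T = 2π / 2.81×10^7 s = 2.24×10^-7 s⁻¹.
√((Cω)² + λ²) = √((3.32)² + 2.97²) = 4.45 W/(m²·K).
Amplitude A = F₀ / √((Cω)²+λ²) = 109 / 4.45 = 24.5 K.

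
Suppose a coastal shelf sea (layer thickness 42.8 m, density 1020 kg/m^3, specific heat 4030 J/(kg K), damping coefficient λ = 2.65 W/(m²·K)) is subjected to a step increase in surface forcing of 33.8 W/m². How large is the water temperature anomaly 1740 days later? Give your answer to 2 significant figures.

Areal heat capacity C = ρ c_p D = 1020 × 4030 × 42.8 = 1.76×10^8 J/(m²·K).
τ = C / λ = 1.76×10^8 / 2.65 = 6.64×10^7 s.
Equilibrium anomaly ΔT_eq = F / λ = 33.8 / 2.65 = 12.8 K.
t = 1740 days = 1.50×10^8 s, so t/τ = 2.26.
ΔT(t) = ΔT_eq (1 − e^(−t/τ)) = 12.8 × (1 − e^−2.26) = 11.4 K.

11 K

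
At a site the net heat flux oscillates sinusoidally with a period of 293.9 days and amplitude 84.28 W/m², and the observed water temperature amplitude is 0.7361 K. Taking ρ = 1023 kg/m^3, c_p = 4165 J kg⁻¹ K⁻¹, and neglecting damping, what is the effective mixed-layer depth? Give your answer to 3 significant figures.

ω = 2π / 2.54×10^7 s = 2.47×10^-7 s⁻¹.
Required C = F₀ / (A ω) = 84.28 / (0.7361 × 2.47×10^-7) = 4.63×10^8 J/(m²·K).
D = C / (ρ c_p) = 4.63×10^8 / (1023 × 4165) = 109 m.

109 m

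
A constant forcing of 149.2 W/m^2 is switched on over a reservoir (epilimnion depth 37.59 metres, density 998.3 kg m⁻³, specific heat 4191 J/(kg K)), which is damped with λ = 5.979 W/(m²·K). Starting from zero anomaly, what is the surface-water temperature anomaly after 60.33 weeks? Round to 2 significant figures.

19 K

Areal heat capacity C = ρ c_p D = 998.3 × 4191 × 37.59 = 1.57×10^8 J/(m²·K).
τ = C / λ = 1.57×10^8 / 5.979 = 2.63×10^7 s.
Equilibrium anomaly ΔT_eq = F / λ = 149.2 / 5.979 = 25.0 K.
t = 60.33 weeks = 3.65×10^7 s, so t/τ = 1.39.
ΔT(t) = ΔT_eq (1 − e^(−t/τ)) = 25.0 × (1 − e^−1.39) = 18.7 K.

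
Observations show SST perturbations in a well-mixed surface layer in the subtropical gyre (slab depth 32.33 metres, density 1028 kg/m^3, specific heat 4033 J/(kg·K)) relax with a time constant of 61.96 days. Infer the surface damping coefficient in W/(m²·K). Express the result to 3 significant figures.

25.0

Areal heat capacity C = ρ c_p D = 1028 × 4033 × 32.33 = 1.34×10^8 J/(m^2 K).
τ = 61.96 days = 5.35×10^6 s.
λ = C / τ = 1.34×10^8 / 5.35×10^6 = 25.0 W/(m²·K).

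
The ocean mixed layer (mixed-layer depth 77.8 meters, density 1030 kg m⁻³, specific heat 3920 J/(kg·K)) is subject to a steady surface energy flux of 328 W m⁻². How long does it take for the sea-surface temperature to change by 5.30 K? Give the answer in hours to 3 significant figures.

1410 hours

Areal heat capacity C = ρ c_p D = 1030 × 3920 × 77.8 = 3.14×10^8 J m⁻² K⁻¹.
Time required: Δt = C ΔT / F = 3.14×10^8 × 5.30 / 328 = 5.08×10^6 s.
In hours: 5.08×10^6 s / (3600 s/hour) = 1410 hours.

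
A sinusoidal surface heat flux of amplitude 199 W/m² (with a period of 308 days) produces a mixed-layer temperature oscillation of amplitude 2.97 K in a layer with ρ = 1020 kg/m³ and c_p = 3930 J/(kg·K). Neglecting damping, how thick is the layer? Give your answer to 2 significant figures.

ω = 2π / 2.66×10^7 s = 2.36×10^-7 s⁻¹.
Required C = F₀ / (A ω) = 199 / (2.97 × 2.36×10^-7) = 2.84×10^8 J/(m²·K).
D = C / (ρ c_p) = 2.84×10^8 / (1020 × 3930) = 70.8 m.

71 m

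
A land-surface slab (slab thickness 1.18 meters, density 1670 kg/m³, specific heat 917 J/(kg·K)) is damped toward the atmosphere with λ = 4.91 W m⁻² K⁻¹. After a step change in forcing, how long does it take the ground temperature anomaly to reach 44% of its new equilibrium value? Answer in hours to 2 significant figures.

Areal heat capacity C = ρ c_p D = 1670 × 917 × 1.18 = 1.81×10^6 J m⁻² K⁻¹.
τ = C / λ = 1.81×10^6 / 4.91 = 3.68×10^5 s.
Fraction reached: 1 − e^(−t/τ) = 0.44 ⇒ t = −τ ln(1 − 0.44) = τ × 0.580.
t = 2.13×10^5 s = 59.3 hours.

59 hours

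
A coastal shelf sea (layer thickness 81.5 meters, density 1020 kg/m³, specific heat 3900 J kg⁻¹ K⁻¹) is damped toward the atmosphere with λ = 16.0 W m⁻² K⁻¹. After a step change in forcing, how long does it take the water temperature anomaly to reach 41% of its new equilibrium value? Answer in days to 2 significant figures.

120 days

Areal heat capacity C = ρ c_p D = 1020 × 3900 × 81.5 = 3.24×10^8 J/(m^2 K).
τ = C / λ = 3.24×10^8 / 16.0 = 2.03×10^7 s.
Fraction reached: 1 − e^(−t/τ) = 0.41 ⇒ t = −τ ln(1 − 0.41) = τ × 0.528.
t = 1.07×10^7 s = 124 days.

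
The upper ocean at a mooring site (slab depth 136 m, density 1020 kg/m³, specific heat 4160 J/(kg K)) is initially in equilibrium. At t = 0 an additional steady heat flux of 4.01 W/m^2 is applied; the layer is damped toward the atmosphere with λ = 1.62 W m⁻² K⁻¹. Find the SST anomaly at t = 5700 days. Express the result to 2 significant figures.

Areal heat capacity C = ρ c_p D = 1020 × 4160 × 136 = 5.77×10^8 J m⁻² K⁻¹.
τ = C / λ = 5.77×10^8 / 1.62 = 3.56×10^8 s.
Equilibrium anomaly ΔT_eq = F / λ = 4.01 / 1.62 = 2.48 K.
t = 5700 days = 4.92×10^8 s, so t/τ = 1.38.
ΔT(t) = ΔT_eq (1 − e^(−t/τ)) = 2.48 × (1 − e^−1.38) = 1.85 K.

1.9 K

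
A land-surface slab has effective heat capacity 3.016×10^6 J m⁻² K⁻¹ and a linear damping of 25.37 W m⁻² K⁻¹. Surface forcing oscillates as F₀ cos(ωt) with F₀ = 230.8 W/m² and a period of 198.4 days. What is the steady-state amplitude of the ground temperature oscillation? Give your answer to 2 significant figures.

9.1 K

Areal heat capacity C = 3.016×10^6 J m⁻² K⁻¹ (given).
Angular frequency ω = 2π / T = 2π / 1.71×10^7 s = 3.67×10^-7 s⁻¹.
√((Cω)² + λ²) = √((1.11)² + 25.37²) = 25.4 W/(m²·K).
Amplitude A = F₀ / √((Cω)²+λ²) = 230.8 / 25.4 = 9.09 K.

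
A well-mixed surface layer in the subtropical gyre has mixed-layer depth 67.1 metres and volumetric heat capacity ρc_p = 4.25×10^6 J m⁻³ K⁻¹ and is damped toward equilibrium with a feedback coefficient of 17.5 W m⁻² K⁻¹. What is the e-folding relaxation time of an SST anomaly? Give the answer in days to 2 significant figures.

190 days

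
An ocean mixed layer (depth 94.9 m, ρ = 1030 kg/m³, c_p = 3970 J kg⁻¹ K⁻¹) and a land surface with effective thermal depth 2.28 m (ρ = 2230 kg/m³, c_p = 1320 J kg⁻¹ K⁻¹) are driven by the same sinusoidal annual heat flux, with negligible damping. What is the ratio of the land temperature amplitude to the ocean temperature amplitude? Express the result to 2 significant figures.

58

C_ocean = 1030 × 3970 × 94.9 = 3.88×10^8 J/(m²·K).
C_land = 2230 × 1320 × 2.28 = 6.71×10^6 J/(m²·K).
Undamped amplitude ∝ 1/C, so A_land/A_ocean = C_ocean/C_land = 57.8.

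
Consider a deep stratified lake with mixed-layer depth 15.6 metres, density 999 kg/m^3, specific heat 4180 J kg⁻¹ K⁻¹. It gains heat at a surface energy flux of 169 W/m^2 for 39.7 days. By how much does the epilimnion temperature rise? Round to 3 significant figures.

8.90 K

Areal heat capacity C = ρ c_p D = 999 × 4180 × 15.6 = 6.51×10^7 J m⁻² K⁻¹.
Net heat input Q = F Δt = 169 × (39.7 days × 86400 s/day) = 5.80×10^8 J/m².
ΔT = Q / C = 5.80×10^8 / 6.51×10^7 = 8.90 K.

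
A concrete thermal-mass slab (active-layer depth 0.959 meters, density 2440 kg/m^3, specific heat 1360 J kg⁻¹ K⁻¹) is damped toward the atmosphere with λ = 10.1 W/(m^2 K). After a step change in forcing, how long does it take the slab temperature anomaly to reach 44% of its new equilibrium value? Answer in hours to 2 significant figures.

Areal heat capacity C = ρ c_p D = 2440 × 1360 × 0.959 = 3.18×10^6 J/(m²·K).
τ = C / λ = 3.18×10^6 / 10.1 = 3.15×10^5 s.
Fraction reached: 1 − e^(−t/τ) = 0.44 ⇒ t = −τ ln(1 − 0.44) = τ × 0.580.
t = 1.83×10^5 s = 50.7 hours.

51 hours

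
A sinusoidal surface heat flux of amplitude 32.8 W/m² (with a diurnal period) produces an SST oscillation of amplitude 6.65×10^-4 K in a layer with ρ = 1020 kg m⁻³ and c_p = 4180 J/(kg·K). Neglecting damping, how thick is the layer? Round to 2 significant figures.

160 m

ω = 2π / 86400 s = 7.27×10^-5 s⁻¹.
Required C = F₀ / (A ω) = 32.8 / (6.65×10^-4 × 7.27×10^-5) = 6.78×10^8 J/(m²·K).
D = C / (ρ c_p) = 6.78×10^8 / (1020 × 4180) = 159 m.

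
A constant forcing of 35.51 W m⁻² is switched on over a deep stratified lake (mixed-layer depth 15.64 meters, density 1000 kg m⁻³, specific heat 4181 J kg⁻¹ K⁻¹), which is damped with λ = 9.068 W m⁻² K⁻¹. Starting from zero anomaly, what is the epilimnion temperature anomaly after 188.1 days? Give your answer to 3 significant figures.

3.50 K

Areal heat capacity C = ρ c_p D = 1000 × 4181 × 15.64 = 6.54×10^7 J/(m²·K).
τ = C / λ = 6.54×10^7 / 9.068 = 7.21×10^6 s.
Equilibrium anomaly ΔT_eq = F / λ = 35.51 / 9.068 = 3.92 K.
t = 188.1 days = 1.63×10^7 s, so t/τ = 2.25.
ΔT(t) = ΔT_eq (1 − e^(−t/τ)) = 3.92 × (1 − e^−2.25) = 3.50 K.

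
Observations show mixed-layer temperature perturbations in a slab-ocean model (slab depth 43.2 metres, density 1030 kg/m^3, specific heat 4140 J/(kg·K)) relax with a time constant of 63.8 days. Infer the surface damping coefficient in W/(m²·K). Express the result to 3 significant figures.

33.4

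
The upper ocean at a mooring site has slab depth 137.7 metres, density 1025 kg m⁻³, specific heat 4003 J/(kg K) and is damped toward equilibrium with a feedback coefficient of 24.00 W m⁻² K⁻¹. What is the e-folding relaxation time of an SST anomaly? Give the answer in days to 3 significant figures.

272 days

Areal heat capacity C = ρ c_p D = 1025 × 4003 × 137.7 = 5.65×10^8 J m⁻² K⁻¹.
Relaxation time τ = C / λ = 5.65×10^8 / 24.00 = 2.35×10^7 s.
In days: 2.35×10^7 s / (86400 s/day) = 272 days.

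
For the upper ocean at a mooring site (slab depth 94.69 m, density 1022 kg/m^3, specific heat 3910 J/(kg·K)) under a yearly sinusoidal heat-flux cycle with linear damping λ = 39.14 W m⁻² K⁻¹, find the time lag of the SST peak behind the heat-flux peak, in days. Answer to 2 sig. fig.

63 days

Areal heat capacity C = ρ c_p D = 1022 × 3910 × 94.69 = 3.78×10^8 J m⁻² K⁻¹.
ω = 2π / 3.15×10^7 s = 1.99×10^-7 s⁻¹.
Phase lag φ = arctan(Cω/λ) = arctan(75.4/39.14) = 1.09 rad.
Time lag = φ / ω = 1.09 / 1.99×10^-7 = 5.48×10^6 s = 63.4 days.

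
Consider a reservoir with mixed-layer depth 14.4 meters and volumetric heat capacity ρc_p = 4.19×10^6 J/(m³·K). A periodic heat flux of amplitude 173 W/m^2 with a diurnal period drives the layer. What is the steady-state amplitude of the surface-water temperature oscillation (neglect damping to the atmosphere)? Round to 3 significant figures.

0.0394 K

Areal heat capacity C = ρc_p × D = 4.19×10^6 × 14.4 = 6.03×10^7 J/(m²·K).
Angular frequency ω = 2π / T = 2π / 86400 s = 7.27×10^-5 s⁻¹.
Cω = 6.03×10^7 × 7.27×10^-5 = 4390 W/(m²·K).
Amplitude A = F₀ / (Cω) = 173 / 4390 = 0.0394 K.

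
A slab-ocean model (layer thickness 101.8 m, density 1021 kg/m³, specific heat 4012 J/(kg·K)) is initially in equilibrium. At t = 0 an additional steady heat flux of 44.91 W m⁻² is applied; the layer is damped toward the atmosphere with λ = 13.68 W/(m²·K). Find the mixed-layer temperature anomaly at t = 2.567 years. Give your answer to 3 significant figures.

3.05 K

Areal heat capacity C = ρ c_p D = 1021 × 4012 × 101.8 = 4.17×10^8 J m⁻² K⁻¹.
τ = C / λ = 4.17×10^8 / 13.68 = 3.05×10^7 s.
Equilibrium anomaly ΔT_eq = F / λ = 44.91 / 13.68 = 3.28 K.
t = 2.567 years = 8.10×10^7 s, so t/τ = 2.66.
ΔT(t) = ΔT_eq (1 − e^(−t/τ)) = 3.28 × (1 − e^−2.66) = 3.05 K.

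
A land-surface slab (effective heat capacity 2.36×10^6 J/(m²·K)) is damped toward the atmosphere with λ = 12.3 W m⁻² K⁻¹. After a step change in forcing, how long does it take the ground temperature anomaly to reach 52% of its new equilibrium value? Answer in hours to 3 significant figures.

Areal heat capacity C = 2.36×10^6 J/(m²·K) (given).
τ = C / λ = 2.36×10^6 / 12.3 = 1.92×10^5 s.
Fraction reached: 1 − e^(−t/τ) = 0.52 ⇒ t = −τ ln(1 − 0.52) = τ × 0.734.
t = 1.41×10^5 s = 39.1 hours.

39.1 hours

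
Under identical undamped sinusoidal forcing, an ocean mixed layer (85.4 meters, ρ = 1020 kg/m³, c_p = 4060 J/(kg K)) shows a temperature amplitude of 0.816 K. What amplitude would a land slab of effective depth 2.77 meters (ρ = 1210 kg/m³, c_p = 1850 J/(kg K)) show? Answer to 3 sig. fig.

C_ocean = 3.54×10^8 J/(m²·K); C_land = 6.20×10^6 J/(m²·K).
A ∝ 1/C ⇒ A_land = A_ocean × C_ocean/C_land = 0.816 × 57.0 = 46.5 K.

46.5 K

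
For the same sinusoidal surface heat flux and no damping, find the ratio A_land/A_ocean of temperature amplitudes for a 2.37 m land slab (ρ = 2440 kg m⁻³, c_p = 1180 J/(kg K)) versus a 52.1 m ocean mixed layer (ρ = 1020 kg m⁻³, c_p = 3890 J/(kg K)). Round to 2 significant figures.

30

C_ocean = 1020 × 3890 × 52.1 = 2.07×10^8 J/(m²·K).
C_land = 2440 × 1180 × 2.37 = 6.82×10^6 J/(m²·K).
Undamped amplitude ∝ 1/C, so A_land/A_ocean = C_ocean/C_land = 30.3.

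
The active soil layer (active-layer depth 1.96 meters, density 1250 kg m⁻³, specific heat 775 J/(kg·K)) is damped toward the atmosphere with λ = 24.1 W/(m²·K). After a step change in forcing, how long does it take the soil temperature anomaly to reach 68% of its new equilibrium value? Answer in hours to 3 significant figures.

Areal heat capacity C = ρ c_p D = 1250 × 775 × 1.96 = 1.90×10^6 J m⁻² K⁻¹.
τ = C / λ = 1.90×10^6 / 24.1 = 78800 s.
Fraction reached: 1 − e^(−t/τ) = 0.68 ⇒ t = −τ ln(1 − 0.68) = τ × 1.14.
t = 89800 s = 24.9 hours.

24.9 hours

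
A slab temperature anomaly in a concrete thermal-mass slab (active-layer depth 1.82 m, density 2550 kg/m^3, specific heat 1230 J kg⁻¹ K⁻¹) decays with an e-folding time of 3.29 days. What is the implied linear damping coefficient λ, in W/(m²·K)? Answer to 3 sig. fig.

Areal heat capacity C = ρ c_p D = 2550 × 1230 × 1.82 = 5.71×10^6 J m⁻² K⁻¹.
τ = 3.29 days = 2.84×10^5 s.
λ = C / τ = 5.71×10^6 / 2.84×10^5 = 20.1 W/(m²·K).

20.1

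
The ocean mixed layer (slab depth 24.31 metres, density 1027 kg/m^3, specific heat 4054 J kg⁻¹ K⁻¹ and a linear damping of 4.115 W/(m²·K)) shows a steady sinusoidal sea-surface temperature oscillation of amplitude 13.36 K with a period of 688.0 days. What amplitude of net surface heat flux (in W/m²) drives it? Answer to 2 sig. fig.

Areal heat capacity C = ρ c_p D = 1027 × 4054 × 24.31 = 1.01×10^8 J m⁻² K⁻¹.
ω = 2π / 5.94×10^7 s = 1.06×10^-7 s⁻¹.
√((Cω)² + λ²) = √((10.7)² + 4.115²) = 11.5 W/(m²·K).
F₀ = A × √((Cω)²+λ²) = 13.36 × 11.5 = 153 W/m².

150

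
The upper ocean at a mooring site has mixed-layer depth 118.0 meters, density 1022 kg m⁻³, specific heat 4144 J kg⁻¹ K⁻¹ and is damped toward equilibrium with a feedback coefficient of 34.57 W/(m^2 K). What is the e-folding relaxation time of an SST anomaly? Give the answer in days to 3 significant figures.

167 days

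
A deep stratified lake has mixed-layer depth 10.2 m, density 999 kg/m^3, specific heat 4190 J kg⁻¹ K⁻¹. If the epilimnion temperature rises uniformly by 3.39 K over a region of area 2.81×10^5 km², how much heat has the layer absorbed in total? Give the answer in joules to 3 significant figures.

4.07×10^19 J

Areal heat capacity C = ρ c_p D = 999 × 4190 × 10.2 = 4.27×10^7 J/(m²·K).
Heat per unit area: q = C ΔT = 4.27×10^7 × 3.39 = 1.45×10^8 J/m².
Total heat: Q = q × A = 1.45×10^8 × (2.81×10^5 × 10⁶ m²) = 4.07×10^19 J.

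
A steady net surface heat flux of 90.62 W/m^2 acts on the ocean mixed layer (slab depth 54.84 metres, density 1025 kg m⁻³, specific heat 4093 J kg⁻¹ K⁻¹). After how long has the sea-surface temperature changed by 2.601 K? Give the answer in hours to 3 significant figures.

Areal heat capacity C = ρ c_p D = 1025 × 4093 × 54.84 = 2.30×10^8 J m⁻² K⁻¹.
Time required: Δt = C ΔT / F = 2.30×10^8 × 2.601 / 90.62 = 6.60×10^6 s.
In hours: 6.60×10^6 s / (3600 s/hour) = 1830 hours.

1830 hours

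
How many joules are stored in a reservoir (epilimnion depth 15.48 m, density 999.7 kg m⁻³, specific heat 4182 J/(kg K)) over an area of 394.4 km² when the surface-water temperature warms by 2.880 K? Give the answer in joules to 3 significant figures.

7.35×10^16 J

Areal heat capacity C = ρ c_p D = 999.7 × 4182 × 15.48 = 6.47×10^7 J m⁻² K⁻¹.
Heat per unit area: q = C ΔT = 6.47×10^7 × 2.880 = 1.86×10^8 J/m².
Total heat: Q = q × A = 1.86×10^8 × (394.4 × 10⁶ m²) = 7.35×10^16 J.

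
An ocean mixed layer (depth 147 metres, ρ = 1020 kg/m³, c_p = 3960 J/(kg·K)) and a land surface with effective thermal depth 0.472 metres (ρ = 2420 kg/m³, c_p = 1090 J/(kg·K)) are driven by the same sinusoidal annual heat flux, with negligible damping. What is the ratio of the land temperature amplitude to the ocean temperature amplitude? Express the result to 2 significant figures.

480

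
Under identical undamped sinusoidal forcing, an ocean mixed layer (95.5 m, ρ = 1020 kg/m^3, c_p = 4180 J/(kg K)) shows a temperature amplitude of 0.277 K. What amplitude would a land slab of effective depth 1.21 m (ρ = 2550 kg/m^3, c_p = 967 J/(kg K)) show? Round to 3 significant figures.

C_ocean = 4.07×10^8 J/(m²·K); C_land = 2.98×10^6 J/(m²·K).
A ∝ 1/C ⇒ A_land = A_ocean × C_ocean/C_land = 0.277 × 136 = 37.8 K.

37.8 K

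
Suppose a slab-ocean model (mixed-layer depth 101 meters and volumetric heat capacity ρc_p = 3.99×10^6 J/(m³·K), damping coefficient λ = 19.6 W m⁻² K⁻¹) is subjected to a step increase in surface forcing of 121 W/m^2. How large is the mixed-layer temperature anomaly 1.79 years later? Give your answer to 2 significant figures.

5.8 K

Areal heat capacity C = ρc_p × D = 3.99×10^6 × 101 = 4.03×10^8 J m⁻² K⁻¹.
τ = C / λ = 4.03×10^8 / 19.6 = 2.06×10^7 s.
Equilibrium anomaly ΔT_eq = F / λ = 121 / 19.6 = 6.17 K.
t = 1.79 years = 5.65×10^7 s, so t/τ = 2.75.
ΔT(t) = ΔT_eq (1 − e^(−t/τ)) = 6.17 × (1 − e^−2.75) = 5.78 K.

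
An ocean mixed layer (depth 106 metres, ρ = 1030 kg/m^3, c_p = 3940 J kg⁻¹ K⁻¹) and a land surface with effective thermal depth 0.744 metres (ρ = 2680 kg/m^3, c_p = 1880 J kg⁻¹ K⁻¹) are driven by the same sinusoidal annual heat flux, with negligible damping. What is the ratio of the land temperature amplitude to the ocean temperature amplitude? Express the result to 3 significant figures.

C_ocean = 1030 × 3940 × 106 = 4.30×10^8 J/(m²·K).
C_land = 2680 × 1880 × 0.744 = 3.75×10^6 J/(m²·K).
Undamped amplitude ∝ 1/C, so A_land/A_ocean = C_ocean/C_land = 115.

115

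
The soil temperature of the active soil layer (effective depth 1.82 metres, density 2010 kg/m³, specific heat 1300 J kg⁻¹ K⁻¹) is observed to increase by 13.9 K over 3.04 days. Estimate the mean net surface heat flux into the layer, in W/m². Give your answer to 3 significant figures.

252

Areal heat capacity C = ρ c_p D = 2010 × 1300 × 1.82 = 4.76×10^6 J m⁻² K⁻¹.
Required heat per unit area: Q = C ΔT = 4.76×10^6 × 13.9 = 6.61×10^7 J/m².
Flux F = Q / Δt = 6.61×10^7 / 2.63×10^5 s = 252 W/m².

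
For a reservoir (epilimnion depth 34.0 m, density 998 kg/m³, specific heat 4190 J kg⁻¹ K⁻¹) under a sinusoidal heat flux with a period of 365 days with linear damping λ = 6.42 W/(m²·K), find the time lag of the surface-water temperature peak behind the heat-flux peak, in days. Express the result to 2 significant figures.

78 days

Areal heat capacity C = ρ c_p D = 998 × 4190 × 34.0 = 1.42×10^8 J/(m^2 K).
ω = 2π / 3.15×10^7 s = 1.99×10^-7 s⁻¹.
Phase lag φ = arctan(Cω/λ) = arctan(28.3/6.42) = 1.35 rad.
Time lag = φ / ω = 1.35 / 1.99×10^-7 = 6.77×10^6 s = 78.3 days.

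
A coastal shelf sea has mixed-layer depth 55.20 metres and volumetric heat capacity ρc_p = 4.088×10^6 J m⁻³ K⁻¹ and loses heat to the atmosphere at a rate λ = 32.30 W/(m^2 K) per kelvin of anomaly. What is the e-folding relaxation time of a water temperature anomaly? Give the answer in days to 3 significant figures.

80.9 days

Areal heat capacity C = ρc_p × D = 4.088×10^6 × 55.20 = 2.26×10^8 J/(m²·K).
Relaxation time τ = C / λ = 2.26×10^8 / 32.30 = 6.99×10^6 s.
In days: 6.99×10^6 s / (86400 s/day) = 80.9 days.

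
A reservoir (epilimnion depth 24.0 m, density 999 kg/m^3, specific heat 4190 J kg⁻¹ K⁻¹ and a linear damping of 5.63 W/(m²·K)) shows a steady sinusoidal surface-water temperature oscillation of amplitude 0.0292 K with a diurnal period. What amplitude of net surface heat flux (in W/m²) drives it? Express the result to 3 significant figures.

Areal heat capacity C = ρ c_p D = 999 × 4190 × 24.0 = 1.00×10^8 J m⁻² K⁻¹.
ω = 2π / 86400 s = 7.27×10^-5 s⁻¹.
√((Cω)² + λ²) = √((7310)² + 5.63²) = 7310 W/(m²·K).
F₀ = A × √((Cω)²+λ²) = 0.0292 × 7310 = 213 W/m².

213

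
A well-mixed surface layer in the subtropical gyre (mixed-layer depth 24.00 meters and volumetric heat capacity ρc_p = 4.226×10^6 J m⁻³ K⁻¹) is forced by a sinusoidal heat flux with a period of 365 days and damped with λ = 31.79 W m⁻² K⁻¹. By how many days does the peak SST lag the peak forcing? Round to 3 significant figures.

Areal heat capacity C = ρc_p × D = 4.226×10^6 × 24.00 = 1.01×10^8 J m⁻² K⁻¹.
ω = 2π / 3.15×10^7 s = 1.99×10^-7 s⁻¹.
Phase lag φ = arctan(Cω/λ) = arctan(20.2/31.79) = 0.566 rad.
Time lag = φ / ω = 0.566 / 1.99×10^-7 = 2.84×10^6 s = 32.9 days.

32.9 days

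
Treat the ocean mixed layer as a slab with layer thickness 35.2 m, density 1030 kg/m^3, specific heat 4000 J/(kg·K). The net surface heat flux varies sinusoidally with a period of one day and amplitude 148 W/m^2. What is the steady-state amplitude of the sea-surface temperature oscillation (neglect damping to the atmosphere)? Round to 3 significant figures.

0.0140 K

Areal heat capacity C = ρ c_p D = 1030 × 4000 × 35.2 = 1.45×10^8 J m⁻² K⁻¹.
Angular frequency ω = 2π / T = 2π / 86400 s = 7.27×10^-5 s⁻¹.
Cω = 1.45×10^8 × 7.27×10^-5 = 10500 W/(m²·K).
Amplitude A = F₀ / (Cω) = 148 / 10500 = 0.0140 K.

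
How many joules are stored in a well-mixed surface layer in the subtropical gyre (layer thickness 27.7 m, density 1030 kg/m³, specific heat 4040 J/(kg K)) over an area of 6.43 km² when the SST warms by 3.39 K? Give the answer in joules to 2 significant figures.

2.5×10^15 J

Areal heat capacity C = ρ c_p D = 1030 × 4040 × 27.7 = 1.15×10^8 J m⁻² K⁻¹.
Heat per unit area: q = C ΔT = 1.15×10^8 × 3.39 = 3.91×10^8 J/m².
Total heat: Q = q × A = 3.91×10^8 × (6.43 × 10⁶ m²) = 2.51×10^15 J.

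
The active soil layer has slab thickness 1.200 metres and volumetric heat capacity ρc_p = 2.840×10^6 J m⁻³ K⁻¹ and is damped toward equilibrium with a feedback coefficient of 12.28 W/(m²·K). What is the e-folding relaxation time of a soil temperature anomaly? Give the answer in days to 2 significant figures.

3.2 days

Areal heat capacity C = ρc_p × D = 2.840×10^6 × 1.200 = 3.41×10^6 J/(m²·K).
Relaxation time τ = C / λ = 3.41×10^6 / 12.28 = 2.78×10^5 s.
In days: 2.78×10^5 s / (86400 s/day) = 3.21 days.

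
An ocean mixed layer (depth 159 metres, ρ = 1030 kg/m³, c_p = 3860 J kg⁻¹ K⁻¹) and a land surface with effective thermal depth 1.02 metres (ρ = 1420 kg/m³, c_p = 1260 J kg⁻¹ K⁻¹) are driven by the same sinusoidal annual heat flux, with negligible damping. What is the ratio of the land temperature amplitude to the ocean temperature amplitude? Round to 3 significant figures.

346

C_ocean = 1030 × 3860 × 159 = 6.32×10^8 J/(m²·K).
C_land = 1420 × 1260 × 1.02 = 1.82×10^6 J/(m²·K).
Undamped amplitude ∝ 1/C, so A_land/A_ocean = C_ocean/C_land = 346.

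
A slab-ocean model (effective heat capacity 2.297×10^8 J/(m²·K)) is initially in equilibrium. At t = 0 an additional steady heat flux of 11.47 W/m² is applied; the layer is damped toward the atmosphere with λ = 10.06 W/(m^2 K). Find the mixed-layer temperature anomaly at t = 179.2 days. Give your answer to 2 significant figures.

0.56 K

Areal heat capacity C = 2.297×10^8 J/(m²·K) (given).
τ = C / λ = 2.30×10^8 / 10.06 = 2.28×10^7 s.
Equilibrium anomaly ΔT_eq = F / λ = 11.47 / 10.06 = 1.14 K.
t = 179.2 days = 1.55×10^7 s, so t/τ = 0.678.
ΔT(t) = ΔT_eq (1 − e^(−t/τ)) = 1.14 × (1 − e^−0.678) = 0.561 K.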